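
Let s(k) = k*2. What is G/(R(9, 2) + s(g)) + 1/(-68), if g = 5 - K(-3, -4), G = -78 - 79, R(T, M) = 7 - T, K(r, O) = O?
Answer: -2673/272 ≈ -9.8272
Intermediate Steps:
G = -157
g = 9 (g = 5 - 1*(-4) = 5 + 4 = 9)
s(k) = 2*k
G/(R(9, 2) + s(g)) + 1/(-68) = -157/((7 - 1*9) + 2*9) + 1/(-68) = -157/((7 - 9) + 18) - 1/68 = -157/(-2 + 18) - 1/68 = -157/16 - 1/68 = -2673/272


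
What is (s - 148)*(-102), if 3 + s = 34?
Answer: 11934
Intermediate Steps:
s = 31 (s = -3 + 34 = 31)
(s - 148)*(-102) = (31 - 148)*(-102) = -117*(-102) = 11934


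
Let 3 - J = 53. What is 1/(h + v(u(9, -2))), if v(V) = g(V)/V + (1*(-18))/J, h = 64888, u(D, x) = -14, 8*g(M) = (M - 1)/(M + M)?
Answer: 78400/5087247049 ≈ 1.5411e-5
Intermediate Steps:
J = -50 (J = 3 - 1*53 = 3 - 53 = -50)
g(M) = (-1 + M)/(16*M) (g(M) = ((M - 1)/(M + M))/8 = ((-1 + M)/((2*M)))/8 = ((-1 + M)*(1/(2*M)))/8 = ((-1 + M)/(2*M))/8 = (-1 + M)/(16*M))
v(V) = 9/25 + (-1 + V)/(16*V**2) (v(V) = ((-1 + V)/(16*V))/V + (1*(-18))/(-50) = (-1 + V)/(16*V**2) - 18*(-1/50) = (-1 + V)/(16*V**2) + 9/25 = 9/25 + (-1 + V)/(16*V**2))
1/(h + v(u(9, -2))) = 1/(64888 + (1/400)*(-25 + 25*(-14) + 144*(-14)**2)/(-14)**2) = 1/(64888 + (1/400)*(1/196)*(-25 - 350 + 144*196)) = 1/(64888 + (1/400)*(1/196)*(-25 - 350 + 28224)) = 1/(64888 + (1/400)*(1/196)*27849) = 1/(64888 + 27849/78400) = 1/(5087247049/78400) = 78400/5087247049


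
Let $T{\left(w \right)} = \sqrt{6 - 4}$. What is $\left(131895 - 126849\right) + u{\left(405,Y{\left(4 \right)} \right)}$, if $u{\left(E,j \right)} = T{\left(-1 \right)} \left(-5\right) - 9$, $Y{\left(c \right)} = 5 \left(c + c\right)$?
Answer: $5037 - 5 \sqrt{2} \approx 5029.9$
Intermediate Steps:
$T{\left(w \right)} = \sqrt{2}$
$Y{\left(c \right)} = 10 c$ ($Y{\left(c \right)} = 5 \cdot 2 c = 10 c$)
$u{\left(E,j \right)} = -9 - 5 \sqrt{2}$ ($u{\left(E,j \right)} = \sqrt{2} \left(-5\right) - 9 = - 5 \sqrt{2} - 9 = -9 - 5 \sqrt{2}$)
$\left(131895 - 126849\right) + u{\left(405,Y{\left(4 \right)} \right)} = \left(131895 - 126849\right) - \left(9 + 5 \sqrt{2}\right) = 5046 - \left(9 + 5 \sqrt{2}\right) = 5037 - 5 \sqrt{2}$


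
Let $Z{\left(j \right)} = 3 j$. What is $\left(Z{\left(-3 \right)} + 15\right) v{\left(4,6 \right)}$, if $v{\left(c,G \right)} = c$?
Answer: $24$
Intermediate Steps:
$\left(Z{\left(-3 \right)} + 15\right) v{\left(4,6 \right)} = \left(3 \left(-3\right) + 15\right) 4 = \left(-9 + 15\right) 4 = 6 \cdot 4 = 24$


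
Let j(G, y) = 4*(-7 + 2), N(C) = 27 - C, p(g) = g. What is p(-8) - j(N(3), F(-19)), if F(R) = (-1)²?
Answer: 12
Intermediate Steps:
F(R) = 1
j(G, y) = -20 (j(G, y) = 4*(-5) = -20)
p(-8) - j(N(3), F(-19)) = -8 - 1*(-20) = -8 + 20 = 12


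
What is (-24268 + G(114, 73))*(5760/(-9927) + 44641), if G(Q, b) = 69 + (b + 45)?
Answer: -1185709501023/1103 ≈ -1.0750e+9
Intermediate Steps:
G(Q, b) = 114 + b (G(Q, b) = 69 + (45 + b) = 114 + b)
(-24268 + G(114, 73))*(5760/(-9927) + 44641) = (-24268 + (114 + 73))*(5760/(-9927) + 44641) = (-24268 + 187)*(5760*(-1/9927) + 44641) = -24081*(-640/1103 + 44641) = -24081*49238383/1103 = -1185709501023/1103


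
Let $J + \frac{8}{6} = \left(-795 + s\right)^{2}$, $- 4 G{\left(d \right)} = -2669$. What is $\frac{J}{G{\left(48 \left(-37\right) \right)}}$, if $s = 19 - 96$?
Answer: $\frac{9124592}{8007} \approx 1139.6$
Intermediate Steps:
$s = -77$ ($s = 19 - 96 = -77$)
$G{\left(d \right)} = \frac{2669}{4}$ ($G{\left(d \right)} = \left(- \frac{1}{4}\right) \left(-2669\right) = \frac{2669}{4}$)
$J = \frac{2281148}{3}$ ($J = - \frac{4}{3} + \left(-795 - 77\right)^{2} = - \frac{4}{3} + \left(-872\right)^{2} = - \frac{4}{3} + 760384 = \frac{2281148}{3} \approx 7.6038 \cdot 10^{5}$)
$\frac{J}{G{\left(48 \left(-37\right) \right)}} = \frac{2281148}{3 \cdot \frac{2669}{4}} = \frac{2281148}{3} \cdot \frac{4}{2669} = \frac{9124592}{8007}$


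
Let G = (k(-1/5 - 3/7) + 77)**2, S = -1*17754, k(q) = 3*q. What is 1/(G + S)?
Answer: -1225/14837009 ≈ -8.2564e-5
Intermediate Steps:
S = -17754
G = 6911641/1225 (G = (3*(-1/5 - 3/7) + 77)**2 = (3*(-22/35) + 77)**2 = (-66/35 + 77)**2 = (2629/35)**2 = 6911641/1225 ≈ 5642.2)
1/(G + S) = 1/(6911641/1225 - 17754) = 1/(-14837009/1225) = -1225/14837009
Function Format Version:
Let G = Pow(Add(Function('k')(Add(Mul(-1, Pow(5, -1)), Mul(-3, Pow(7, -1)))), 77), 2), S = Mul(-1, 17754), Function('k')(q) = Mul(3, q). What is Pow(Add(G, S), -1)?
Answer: Rational(-1225, 14837009) ≈ -8.2564e-5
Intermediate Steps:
S = -17754
G = Rational(6911641, 1225) (G = Pow(Add(Mul(3, Add(Mul(-1, Pow(5, -1)), Mul(-3, Pow(7, -1)))), 77), 2) = Pow(Add(Mul(3, Add(Mul(-1, Rational(1, 5)), Mul(-3, Rational(1, 7)))), 77), 2) = Pow(Add(Mul(3, Add(Rational(-1, 5), Rational(-3, 7))), 77), 2) = Pow(Add(Mul(3, Rational(-22, 35)), 77), 2) = Pow(Add(Rational(-66, 35), 77), 2) = Pow(Rational(2629, 35), 2) = Rational(6911641, 1225) ≈ 5642.2)
Pow(Add(G, S), -1) = Pow(Add(Rational(6911641, 1225), -17754), -1) = Pow(Rational(-14837009, 1225), -1) = Rational(-1225, 14837009)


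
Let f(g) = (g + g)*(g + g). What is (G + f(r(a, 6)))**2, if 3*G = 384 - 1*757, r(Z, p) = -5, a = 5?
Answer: 5329/9 ≈ 592.11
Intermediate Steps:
f(g) = 4*g**2 (f(g) = (2*g)*(2*g) = 4*g**2)
G = -373/3 (G = (384 - 1*757)/3 = (384 - 757)/3 = (1/3)*(-373) = -373/3 ≈ -124.33)
(G + f(r(a, 6)))**2 = (-373/3 + 4*(-5)**2)**2 = (-373/3 + 4*25)**2 = (-373/3 + 100)**2 = (-73/3)**2 = 5329/9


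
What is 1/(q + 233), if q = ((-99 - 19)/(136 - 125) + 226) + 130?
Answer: 11/6361 ≈ 0.0017293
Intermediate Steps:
q = 3798/11 (q = (-118/11 + 226) + 130 = 2368/11 + 130 = 3798/11 ≈ 345.27)
1/(q + 233) = 1/(3798/11 + 233) = 1/(6361/11) = 11/6361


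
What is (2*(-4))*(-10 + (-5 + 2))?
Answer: 104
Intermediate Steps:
(2*(-4))*(-10 + (-5 + 2)) = -8*(-10 - 3) = -8*(-13) = 104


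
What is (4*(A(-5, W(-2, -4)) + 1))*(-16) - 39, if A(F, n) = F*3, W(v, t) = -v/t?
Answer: 857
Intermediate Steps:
W(v, t) = -v/t
A(F, n) = 3*F
(4*(A(-5, W(-2, -4)) + 1))*(-16) - 39 = (4*(3*(-5) + 1))*(-16) - 39 = (4*(-15 + 1))*(-16) - 39 = (4*(-14))*(-16) - 39 = -56*(-16) - 39 = 896 - 39 = 857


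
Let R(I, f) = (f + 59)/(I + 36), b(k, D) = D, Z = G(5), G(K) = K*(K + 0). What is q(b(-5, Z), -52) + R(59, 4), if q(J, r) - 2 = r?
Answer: -4687/95 ≈ -49.337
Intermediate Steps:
G(K) = K**2 (G(K) = K*K = K**2)
Z = 25 (Z = 5**2 = 25)
q(J, r) = 2 + r
R(I, f) = (59 + f)/(36 + I)
q(b(-5, Z), -52) + R(59, 4) = (2 - 52) + (59 + 4)/(36 + 59) = -50 + 63/95 = -4687/95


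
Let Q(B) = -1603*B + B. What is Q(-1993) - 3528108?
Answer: -335322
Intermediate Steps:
Q(B) = -1602*B
Q(-1993) - 3528108 = -1602*(-1993) - 3528108 = 3192786 - 3528108 = -335322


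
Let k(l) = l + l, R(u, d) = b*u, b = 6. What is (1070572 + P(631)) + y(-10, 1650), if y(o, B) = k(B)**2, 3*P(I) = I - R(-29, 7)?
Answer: 35882521/3 ≈ 1.1961e+7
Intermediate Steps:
R(u, d) = 6*u
k(l) = 2*l
P(I) = 58 + I/3 (P(I) = (I - 6*(-29))/3 = (I - 1*(-174))/3 = (I + 174)/3 = (174 + I)/3 = 58 + I/3)
y(o, B) = 4*B**2 (y(o, B) = (2*B)**2 = 4*B**2)
(1070572 + P(631)) + y(-10, 1650) = (1070572 + (58 + (1/3)*631)) + 4*1650**2 = (1070572 + (58 + 631/3)) + 4*2722500 = (1070572 + 805/3) + 10890000 = 3212521/3 + 10890000 = 35882521/3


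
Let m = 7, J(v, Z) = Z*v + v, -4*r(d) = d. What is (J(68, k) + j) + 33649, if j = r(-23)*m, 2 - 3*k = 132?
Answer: 369727/12 ≈ 30811.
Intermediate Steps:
k = -130/3 (k = ⅔ - ⅓*132 = ⅔ - 44 = -130/3 ≈ -43.333)
r(d) = -d/4
J(v, Z) = v + Z*v
j = 161/4 (j = -¼*(-23)*7 = (23/4)*7 = 161/4 ≈ 40.250)
(J(68, k) + j) + 33649 = (68*(1 - 130/3) + 161/4) + 33649 = (68*(-127/3) + 161/4) + 33649 = (-8636/3 + 161/4) + 33649 = -34061/12 + 33649 = 369727/12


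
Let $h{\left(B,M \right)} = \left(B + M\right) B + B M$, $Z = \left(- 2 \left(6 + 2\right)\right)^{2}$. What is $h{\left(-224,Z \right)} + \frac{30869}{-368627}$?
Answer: $- \frac{23780895893}{368627} \approx -64512.0$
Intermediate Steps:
$Z = 256$ ($Z = \left(\left(-2\right) 8\right)^{2} = \left(-16\right)^{2} = 256$)
$h{\left(B,M \right)} = B M + B \left(B + M\right)$ ($h{\left(B,M \right)} = B \left(B + M\right) + B M = B M + B \left(B + M\right)$)
$h{\left(-224,Z \right)} + \frac{30869}{-368627} = - 224 \left(-224 + 2 \cdot 256\right) + \frac{30869}{-368627} = - 224 \left(-224 + 512\right) + 30869 \left(- \frac{1}{368627}\right) = \left(-224\right) 288 - \frac{30869}{368627} = -64512 - \frac{30869}{368627} = - \frac{23780895893}{368627}$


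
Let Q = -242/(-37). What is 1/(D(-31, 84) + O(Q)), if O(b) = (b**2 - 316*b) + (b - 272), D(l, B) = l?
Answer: -1369/3176753 ≈ -0.00043094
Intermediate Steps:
Q = 242/37 (Q = -242*(-1/37) = 242/37 ≈ 6.5405)
O(b) = -272 + b**2 - 315*b (O(b) = (b**2 - 316*b) + (-272 + b) = -272 + b**2 - 315*b)
1/(D(-31, 84) + O(Q)) = 1/(-31 + (-272 + (242/37)**2 - 315*242/37)) = 1/(-31 + (-272 + 58564/1369 - 76230/37)) = 1/(-31 - 3134314/1369) = 1/(-3176753/1369) = -1369/3176753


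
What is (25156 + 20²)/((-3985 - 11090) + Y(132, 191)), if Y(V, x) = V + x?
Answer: -6389/3688 ≈ -1.7324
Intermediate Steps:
(25156 + 20²)/((-3985 - 11090) + Y(132, 191)) = (25156 + 20²)/((-3985 - 11090) + (132 + 191)) = (25156 + 400)/(-15075 + 323) = 25556/(-14752) = 25556*(-1/14752) = -6389/3688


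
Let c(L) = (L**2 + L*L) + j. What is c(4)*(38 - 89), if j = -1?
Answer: -1581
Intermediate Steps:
c(L) = -1 + 2*L**2 (c(L) = (L**2 + L*L) - 1 = (L**2 + L**2) - 1 = 2*L**2 - 1 = -1 + 2*L**2)
c(4)*(38 - 89) = (-1 + 2*4**2)*(38 - 89) = (-1 + 2*16)*(-51) = (-1 + 32)*(-51) = 31*(-51) = -1581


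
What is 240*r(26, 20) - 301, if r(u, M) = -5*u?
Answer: -31501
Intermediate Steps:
240*r(26, 20) - 301 = 240*(-5*26) - 301 = 240*(-130) - 301 = -31200 - 301 = -31501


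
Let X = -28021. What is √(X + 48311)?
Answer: √20290 ≈ 142.44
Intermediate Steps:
√(X + 48311) = √(-28021 + 48311) = √20290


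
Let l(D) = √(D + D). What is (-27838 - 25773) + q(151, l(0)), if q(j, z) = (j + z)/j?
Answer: -53610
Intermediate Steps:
l(D) = √2*√D (l(D) = √(2*D) = √2*√D)
q(j, z) = (j + z)/j
(-27838 - 25773) + q(151, l(0)) = (-27838 - 25773) + (151 + √2*√0)/151 = -53611 + (151 + √2*0)/151 = -53611 + (151 + 0)/151 = -53611 + (1/151)*151 = -53611 + 1 = -53610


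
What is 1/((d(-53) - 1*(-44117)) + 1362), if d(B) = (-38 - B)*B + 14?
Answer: 1/44698 ≈ 2.2372e-5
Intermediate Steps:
d(B) = 14 + B*(-38 - B) (d(B) = B*(-38 - B) + 14 = 14 + B*(-38 - B))
1/((d(-53) - 1*(-44117)) + 1362) = 1/(((14 - 1*(-53)² - 38*(-53)) - 1*(-44117)) + 1362) = 1/(((14 - 1*2809 + 2014) + 44117) + 1362) = 1/(((14 - 2809 + 2014) + 44117) + 1362) = 1/((-781 + 44117) + 1362) = 1/(43336 + 1362) = 1/44698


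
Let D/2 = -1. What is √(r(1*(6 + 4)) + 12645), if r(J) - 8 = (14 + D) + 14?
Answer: √12679 ≈ 112.60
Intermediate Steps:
D = -2 (D = 2*(-1) = -2)
r(J) = 34 (r(J) = 8 + ((14 - 2) + 14) = 8 + (12 + 14) = 8 + 26 = 34)
√(r(1*(6 + 4)) + 12645) = √(34 + 12645) = √12679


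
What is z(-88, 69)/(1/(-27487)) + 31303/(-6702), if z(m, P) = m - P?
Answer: 28922174915/6702 ≈ 4.3155e+6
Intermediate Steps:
z(-88, 69)/(1/(-27487)) + 31303/(-6702) = (-88 - 1*69)/(1/(-27487)) + 31303/(-6702) = (-88 - 69)/(-1/27487) + 31303*(-1/6702) = -157*(-27487) - 31303/6702 = 4315459 - 31303/6702 = 28922174915/6702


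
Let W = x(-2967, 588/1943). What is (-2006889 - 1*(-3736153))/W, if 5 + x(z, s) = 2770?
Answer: 1729264/2765 ≈ 625.41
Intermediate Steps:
x(z, s) = 2765 (x(z, s) = -5 + 2770 = 2765)
W = 2765
(-2006889 - 1*(-3736153))/W = (-2006889 - 1*(-3736153))/2765 = (-2006889 + 3736153)*(1/2765) = 1729264*(1/2765) = 1729264/2765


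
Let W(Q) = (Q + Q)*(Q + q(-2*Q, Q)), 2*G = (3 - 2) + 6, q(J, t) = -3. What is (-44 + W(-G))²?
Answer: 9/4 ≈ 2.2500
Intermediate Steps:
G = 7/2 (G = ((3 - 2) + 6)/2 = (1 + 6)/2 = (½)*7 = 7/2 ≈ 3.5000)
W(Q) = 2*Q*(-3 + Q) (W(Q) = (Q + Q)*(Q - 3) = (2*Q)*(-3 + Q) = 2*Q*(-3 + Q))
(-44 + W(-G))² = (-44 + 2*(-1*7/2)*(-3 - 1*7/2))² = (-44 + 2*(-7/2)*(-3 - 7/2))² = (-44 + 2*(-7/2)*(-13/2))² = (-44 + 91/2)² = (3/2)² = 9/4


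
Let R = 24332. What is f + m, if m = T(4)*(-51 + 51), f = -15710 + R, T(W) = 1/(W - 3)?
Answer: 8622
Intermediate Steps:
T(W) = 1/(-3 + W)
f = 8622 (f = -15710 + 24332 = 8622)
m = 0 (m = (-51 + 51)/(-3 + 4) = 0/1 = 1*0 = 0)
f + m = 8622 + 0 = 8622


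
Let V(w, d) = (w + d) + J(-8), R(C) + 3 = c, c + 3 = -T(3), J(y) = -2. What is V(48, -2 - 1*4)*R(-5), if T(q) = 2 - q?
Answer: -200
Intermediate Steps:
c = -2 (c = -3 - (2 - 1*3) = -3 - (2 - 3) = -3 - 1*(-1) = -3 + 1 = -2)
R(C) = -5 (R(C) = -3 - 2 = -5)
V(w, d) = -2 + d + w (V(w, d) = (w + d) - 2 = (d + w) - 2 = -2 + d + w)
V(48, -2 - 1*4)*R(-5) = (-2 + (-2 - 1*4) + 48)*(-5) = (-2 + (-2 - 4) + 48)*(-5) = (-2 - 6 + 48)*(-5) = 40*(-5) = -200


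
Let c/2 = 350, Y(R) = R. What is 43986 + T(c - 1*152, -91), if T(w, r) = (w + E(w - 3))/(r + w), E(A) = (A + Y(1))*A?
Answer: 20399720/457 ≈ 44638.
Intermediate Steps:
c = 700 (c = 2*350 = 700)
E(A) = A*(1 + A) (E(A) = (A + 1)*A = (1 + A)*A = A*(1 + A))
T(w, r) = (w + (-3 + w)*(-2 + w))/(r + w) (T(w, r) = (w + (w - 3)*(1 + (w - 3)))/(r + w) = (w + (-3 + w)*(1 + (-3 + w)))/(r + w) = (w + (-3 + w)*(-2 + w))/(r + w))
43986 + T(c - 1*152, -91) = 43986 + ((700 - 1*152) + (-3 + (700 - 1*152))*(-2 + (700 - 1*152)))/(-91 + (700 - 1*152)) = 43986 + ((700 - 152) + (-3 + (700 - 152))*(-2 + (700 - 152)))/(-91 + (700 - 152)) = 43986 + (548 + (-3 + 548)*(-2 + 548))/(-91 + 548) = 43986 + (548 + 545*546)/457 = 43986 + (548 + 297570)/457 = 43986 + (1/457)*298118 = 43986 + 298118/457 = 20399720/457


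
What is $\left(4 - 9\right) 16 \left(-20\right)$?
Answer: $1600$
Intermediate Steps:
$\left(4 - 9\right) 16 \left(-20\right) = \left(-5\right) 16 \left(-20\right) = \left(-80\right) \left(-20\right) = 1600$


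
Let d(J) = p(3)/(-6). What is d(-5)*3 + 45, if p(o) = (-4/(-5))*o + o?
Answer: 423/10 ≈ 42.300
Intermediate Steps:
p(o) = 9*o/5 (p(o) = (-4*(-1/5))*o + o = 4*o/5 + o = 9*o/5)
d(J) = -9/10 (d(J) = ((9/5)*3)/(-6) = (27/5)*(-1/6) = -9/10)
d(-5)*3 + 45 = -9/10*3 + 45 = -27/10 + 45 = 423/10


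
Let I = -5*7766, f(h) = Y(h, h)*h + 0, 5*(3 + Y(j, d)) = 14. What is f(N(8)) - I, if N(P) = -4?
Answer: 194154/5 ≈ 38831.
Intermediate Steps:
Y(j, d) = -⅕ (Y(j, d) = -3 + (⅕)*14 = -3 + 14/5 = -⅕)
f(h) = -h/5 (f(h) = -h/5 + 0 = -h/5)
I = -38830
f(N(8)) - I = -⅕*(-4) - 1*(-38830) = ⅘ + 38830 = 194154/5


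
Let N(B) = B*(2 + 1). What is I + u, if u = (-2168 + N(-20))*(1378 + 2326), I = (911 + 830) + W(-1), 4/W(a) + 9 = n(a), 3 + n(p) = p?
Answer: -107260027/13 ≈ -8.2508e+6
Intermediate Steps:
n(p) = -3 + p
W(a) = 4/(-12 + a) (W(a) = 4/(-9 + (-3 + a)) = 4/(-12 + a))
N(B) = 3*B (N(B) = B*3 = 3*B)
I = 22629/13 (I = (911 + 830) + 4/(-12 - 1) = 1741 + 4/(-13) = 1741 + 4*(-1/13) = 1741 - 4/13 = 22629/13 ≈ 1740.7)
u = -8252512 (u = (-2168 + 3*(-20))*(1378 + 2326) = (-2168 - 60)*3704 = -2228*3704 = -8252512)
I + u = 22629/13 - 8252512 = -107260027/13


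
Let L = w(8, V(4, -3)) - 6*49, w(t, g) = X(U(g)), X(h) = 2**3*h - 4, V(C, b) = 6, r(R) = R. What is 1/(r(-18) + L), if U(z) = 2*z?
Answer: -1/220 ≈ -0.0045455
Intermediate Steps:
X(h) = -4 + 8*h (X(h) = 8*h - 4 = -4 + 8*h)
w(t, g) = -4 + 16*g (w(t, g) = -4 + 8*(2*g) = -4 + 16*g)
L = -202 (L = (-4 + 16*6) - 6*49 = (-4 + 96) - 294 = 92 - 294 = -202)
1/(r(-18) + L) = 1/(-18 - 202) = 1/(-220) = -1/220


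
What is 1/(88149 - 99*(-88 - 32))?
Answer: 1/100029 ≈ 9.9971e-6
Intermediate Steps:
1/(88149 - 99*(-88 - 32)) = 1/(88149 - 99*(-120)) = 1/(88149 + 11880) = 1/100029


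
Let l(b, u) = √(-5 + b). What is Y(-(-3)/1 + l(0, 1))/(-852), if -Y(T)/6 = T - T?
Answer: 0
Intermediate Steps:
Y(T) = 0 (Y(T) = -6*(T - T) = -6*0 = 0)
Y(-(-3)/1 + l(0, 1))/(-852) = 0/(-852) = 0*(-1/852) = 0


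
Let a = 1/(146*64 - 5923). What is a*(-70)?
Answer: -70/3421 ≈ -0.020462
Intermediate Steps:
a = 1/3421 (a = 1/(9344 - 5923) = 1/3421 ≈ 0.00029231)
a*(-70) = (1/3421)*(-70) = -70/3421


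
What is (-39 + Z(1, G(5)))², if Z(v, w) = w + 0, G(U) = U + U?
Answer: 841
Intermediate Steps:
G(U) = 2*U
Z(v, w) = w
(-39 + Z(1, G(5)))² = (-39 + 2*5)² = (-39 + 10)² = (-29)² = 841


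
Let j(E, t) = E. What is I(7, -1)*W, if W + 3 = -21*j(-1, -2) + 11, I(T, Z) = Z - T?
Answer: -232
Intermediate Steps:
W = 29 (W = -3 + (-21*(-1) + 11) = -3 + (21 + 11) = -3 + 32 = 29)
I(7, -1)*W = (-1 - 1*7)*29 = (-1 - 7)*29 = -8*29 = -232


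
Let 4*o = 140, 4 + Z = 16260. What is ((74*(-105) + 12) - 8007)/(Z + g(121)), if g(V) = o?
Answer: -15765/16291 ≈ -0.96771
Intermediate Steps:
Z = 16256 (Z = -4 + 16260 = 16256)
o = 35 (o = (1/4)*140 = 35)
g(V) = 35
((74*(-105) + 12) - 8007)/(Z + g(121)) = ((74*(-105) + 12) - 8007)/(16256 + 35) = ((-7770 + 12) - 8007)/16291 = (-7758 - 8007)*(1/16291) = -15765*1/16291 = -15765/16291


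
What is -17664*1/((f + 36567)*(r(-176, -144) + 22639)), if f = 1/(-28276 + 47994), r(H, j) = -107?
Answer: -87074688/4061551326731 ≈ -2.1439e-5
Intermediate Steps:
f = 1/19718 ≈ 5.0715e-5
-17664*1/((f + 36567)*(r(-176, -144) + 22639)) = -17664*1/((-107 + 22639)*(1/19718 + 36567)) = -17664/(22532*(721028107/19718)) = -17664/8123102653462/9859 = -17664*9859/8123102653462 = -87074688/4061551326731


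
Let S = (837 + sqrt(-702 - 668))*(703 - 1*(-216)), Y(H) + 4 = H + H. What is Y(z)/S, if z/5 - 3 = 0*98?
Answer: 21762/645081941 - 26*I*sqrt(1370)/645081941 ≈ 3.3735e-5 - 1.4918e-6*I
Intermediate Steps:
z = 15 (z = 15 + 5*(0*98) = 15 + 5*0 = 15 + 0 = 15)
Y(H) = -4 + 2*H (Y(H) = -4 + (H + H) = -4 + 2*H)
S = 769203 + 919*I*sqrt(1370) (S = (837 + sqrt(-1370))*(703 + 216) = (837 + I*sqrt(1370))*919 = 769203 + 919*I*sqrt(1370) ≈ 7.692e+5 + 34015.0*I)
Y(z)/S = (-4 + 2*15)/(769203 + 919*I*sqrt(1370)) = (-4 + 30)/(769203 + 919*I*sqrt(1370)) = 26/(769203 + 919*I*sqrt(1370))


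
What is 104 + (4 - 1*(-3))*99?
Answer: 797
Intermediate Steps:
104 + (4 - 1*(-3))*99 = 104 + (4 + 3)*99 = 104 + 7*99 = 104 + 693 = 797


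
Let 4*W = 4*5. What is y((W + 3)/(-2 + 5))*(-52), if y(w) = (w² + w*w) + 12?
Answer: -12272/9 ≈ -1363.6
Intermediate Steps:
W = 5 (W = (4*5)/4 = (¼)*20 = 5)
y(w) = 12 + 2*w² (y(w) = (w² + w²) + 12 = 2*w² + 12 = 12 + 2*w²)
y((W + 3)/(-2 + 5))*(-52) = (12 + 2*((5 + 3)/(-2 + 5))²)*(-52) = (12 + 2*(8/3)²)*(-52) = (12 + 2*(64/9))*(-52) = (12 + 128/9)*(-52) = (236/9)*(-52) = -12272/9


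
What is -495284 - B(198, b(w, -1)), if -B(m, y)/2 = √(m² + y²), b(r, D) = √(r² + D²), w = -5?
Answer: -495284 + 2*√39230 ≈ -4.9489e+5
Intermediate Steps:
b(r, D) = √(D² + r²)
B(m, y) = -2*√(m² + y²)
-495284 - B(198, b(w, -1)) = -495284 - (-2)*√(198² + (√((-1)² + (-5)²))²) = -495284 - (-2)*√(39204 + (√(1 + 25))²) = -495284 - (-2)*√(39204 + (√26)²) = -495284 - (-2)*√(39204 + 26) = -495284 - (-2)*√39230 = -495284 + 2*√39230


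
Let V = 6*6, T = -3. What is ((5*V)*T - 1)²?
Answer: 292681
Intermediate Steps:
V = 36
((5*V)*T - 1)² = ((5*36)*(-3) - 1)² = (180*(-3) - 1)² = (-540 - 1)² = (-541)² = 292681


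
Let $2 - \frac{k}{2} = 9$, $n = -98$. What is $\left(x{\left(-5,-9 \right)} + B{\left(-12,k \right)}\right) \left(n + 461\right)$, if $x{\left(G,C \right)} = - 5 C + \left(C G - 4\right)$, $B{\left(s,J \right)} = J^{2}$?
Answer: $102366$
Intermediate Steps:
$k = -14$ ($k = 4 - 18 = -14$)
$x{\left(G,C \right)} = -4 - 5 C + C G$ ($x{\left(G,C \right)} = - 5 C + \left(-4 + C G\right) = -4 - 5 C + C G$)
$\left(x{\left(-5,-9 \right)} + B{\left(-12,k \right)}\right) \left(n + 461\right) = \left(\left(-4 - -45 - -45\right) + \left(-14\right)^{2}\right) \left(-98 + 461\right) = \left(\left(-4 + 45 + 45\right) + 196\right) 363 = \left(86 + 196\right) 363 = 282 \cdot 363 = 102366$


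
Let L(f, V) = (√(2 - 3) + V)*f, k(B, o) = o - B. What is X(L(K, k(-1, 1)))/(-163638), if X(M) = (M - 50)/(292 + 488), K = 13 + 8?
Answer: 1/15954705 - 7*I/42545880 ≈ 6.2677e-8 - 1.6453e-7*I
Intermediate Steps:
K = 21
L(f, V) = f*(I + V) (L(f, V) = (√(-1) + V)*f = (I + V)*f = f*(I + V))
X(M) = -5/78 + M/780 (X(M) = (-50 + M)/780 = (-50 + M)*(1/780) = -5/78 + M/780)
X(L(K, k(-1, 1)))/(-163638) = (-5/78 + (21*(I + (1 - 1*(-1))))/780)/(-163638) = (-5/78 + (21*(I + (1 + 1)))/780)*(-1/163638) = (-5/78 + (21*(I + 2))/780)*(-1/163638) = (-5/78 + (21*(2 + I))/780)*(-1/163638) = (-5/78 + (42 + 21*I)/780)*(-1/163638) = (-5/78 + (7/130 + 7*I/260))*(-1/163638) = (-2/195 + 7*I/260)*(-1/163638) = 1/15954705 - 7*I/42545880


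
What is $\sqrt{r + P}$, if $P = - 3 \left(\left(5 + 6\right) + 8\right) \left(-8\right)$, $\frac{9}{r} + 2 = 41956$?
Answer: $\frac{\sqrt{802623358482}}{41954} \approx 21.354$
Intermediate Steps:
$r = \frac{9}{41954}$ ($r = \frac{9}{-2 + 41956} = \frac{9}{41954} \approx 0.00021452$)
$P = 456$ ($P = - 3 \left(11 + 8\right) \left(-8\right) = \left(-3\right) 19 \left(-8\right) = \left(-57\right) \left(-8\right) = 456$)
$\sqrt{r + P} = \sqrt{\frac{9}{41954} + 456} = \sqrt{\frac{19131033}{41954}} = \frac{\sqrt{802623358482}}{41954}$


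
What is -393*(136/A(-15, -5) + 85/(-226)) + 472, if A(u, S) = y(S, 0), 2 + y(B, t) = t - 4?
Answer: 2153285/226 ≈ 9527.8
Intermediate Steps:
y(B, t) = -6 + t (y(B, t) = -2 + (t - 4) = -2 + (-4 + t) = -6 + t)
A(u, S) = -6 (A(u, S) = -6 + 0 = -6)
-393*(136/A(-15, -5) + 85/(-226)) + 472 = -393*(136/(-6) + 85/(-226)) + 472 = -393*(136*(-1/6) + 85*(-1/226)) + 472 = -393*(-68/3 - 85/226) + 472 = -393*(-15623/678) + 472 = 2046613/226 + 472 = 2153285/226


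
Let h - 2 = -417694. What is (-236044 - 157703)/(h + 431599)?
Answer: -393747/13907 ≈ -28.313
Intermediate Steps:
h = -417692 (h = 2 - 417694 = -417692)
(-236044 - 157703)/(h + 431599) = (-236044 - 157703)/(-417692 + 431599) = -393747/13907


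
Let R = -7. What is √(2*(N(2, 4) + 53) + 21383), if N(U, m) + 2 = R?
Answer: √21471 ≈ 146.53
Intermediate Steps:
N(U, m) = -9 (N(U, m) = -2 - 7 = -9)
√(2*(N(2, 4) + 53) + 21383) = √(2*(-9 + 53) + 21383) = √(2*44 + 21383) = √(88 + 21383) = √21471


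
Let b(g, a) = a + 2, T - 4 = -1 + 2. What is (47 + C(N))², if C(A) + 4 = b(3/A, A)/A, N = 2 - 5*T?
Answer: 1020100/529 ≈ 1928.4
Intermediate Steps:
T = 5 (T = 4 + (-1 + 2) = 4 + 1 = 5)
b(g, a) = 2 + a
N = -23 (N = 2 - 5*5 = 2 - 25 = -23)
C(A) = -4 + (2 + A)/A
(47 + C(N))² = (47 + (-3 + 2/(-23)))² = (47 + (-3 + 2*(-1/23)))² = (47 + (-3 - 2/23))² = (47 - 71/23)² = (1010/23)² = 1020100/529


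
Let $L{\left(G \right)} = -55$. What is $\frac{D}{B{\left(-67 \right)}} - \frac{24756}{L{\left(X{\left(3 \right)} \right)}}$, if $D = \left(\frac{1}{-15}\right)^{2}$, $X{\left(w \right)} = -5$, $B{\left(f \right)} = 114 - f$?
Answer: $\frac{201637631}{447975} \approx 450.11$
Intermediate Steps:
$D = \frac{1}{225}$ ($D = \left(- \frac{1}{15}\right)^{2} = \frac{1}{225} \approx 0.0044444$)
$\frac{D}{B{\left(-67 \right)}} - \frac{24756}{L{\left(X{\left(3 \right)} \right)}} = \frac{1}{225 \left(114 - -67\right)} - \frac{24756}{-55} = \frac{1}{225 \left(114 + 67\right)} - - \frac{24756}{55} = \frac{1}{225 \cdot 181} + \frac{24756}{55} = \frac{1}{225} \cdot \frac{1}{181} + \frac{24756}{55} = \frac{1}{40725} + \frac{24756}{55} = \frac{201637631}{447975}$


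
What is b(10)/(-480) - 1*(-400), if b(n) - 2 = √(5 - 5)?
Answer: 95999/240 ≈ 400.00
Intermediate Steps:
b(n) = 2 (b(n) = 2 + √(5 - 5) = 2 + √0 = 2 + 0 = 2)
b(10)/(-480) - 1*(-400) = 2/(-480) - 1*(-400) = 2*(-1/480) + 400 = -1/240 + 400 = 95999/240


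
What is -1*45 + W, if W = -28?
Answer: -73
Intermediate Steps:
-1*45 + W = -1*45 - 28 = -45 - 28 = -73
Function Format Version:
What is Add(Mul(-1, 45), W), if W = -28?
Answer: -73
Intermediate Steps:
Add(Mul(-1, 45), W) = Add(Mul(-1, 45), -28) = Add(-45, -28) = -73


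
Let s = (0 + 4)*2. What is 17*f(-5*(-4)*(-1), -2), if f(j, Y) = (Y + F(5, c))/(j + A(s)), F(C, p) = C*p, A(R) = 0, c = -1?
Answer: 119/20 ≈ 5.9500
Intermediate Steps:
s = 8 (s = 4*2 = 8)
f(j, Y) = (-5 + Y)/j (f(j, Y) = (Y + 5*(-1))/(j + 0) = (Y - 5)/j = (-5 + Y)/j)
17*f(-5*(-4)*(-1), -2) = 17*((-5 - 2)/((-5*(-4)*(-1)))) = 17*(-7/(20*(-1))) = 17*(-7/(-20)) = 17*(-1/20*(-7)) = 17*(7/20) = 119/20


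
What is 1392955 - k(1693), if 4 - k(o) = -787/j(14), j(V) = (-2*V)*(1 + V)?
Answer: 585040207/420 ≈ 1.3930e+6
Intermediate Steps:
j(V) = -2*V*(1 + V)
k(o) = 893/420 (k(o) = 4 - (-787)/((-2*14*(1 + 14))) = 4 - (-787)/((-2*14*15)) = 4 - (-787)/(-420) = 4 - (-787)*(-1)/420 = 4 - 1*787/420 = 4 - 787/420 = 893/420)
1392955 - k(1693) = 1392955 - 1*893/420 = 1392955 - 893/420 = 585040207/420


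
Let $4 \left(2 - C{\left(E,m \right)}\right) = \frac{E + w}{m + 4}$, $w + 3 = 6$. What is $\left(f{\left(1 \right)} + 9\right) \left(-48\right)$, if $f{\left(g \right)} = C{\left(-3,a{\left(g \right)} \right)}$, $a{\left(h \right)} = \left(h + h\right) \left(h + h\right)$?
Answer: $-528$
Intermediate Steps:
$w = 3$ ($w = -3 + 6 = 3$)
$a{\left(h \right)} = 4 h^{2}$ ($a{\left(h \right)} = 2 h 2 h = 4 h^{2}$)
$C{\left(E,m \right)} = 2 - \frac{3 + E}{4 \left(4 + m\right)}$ ($C{\left(E,m \right)} = 2 - \frac{\left(E + 3\right) \frac{1}{m + 4}}{4} = 2 - \frac{\left(3 + E\right) \frac{1}{4 + m}}{4} = 2 - \frac{\frac{1}{4 + m} \left(3 + E\right)}{4} = 2 - \frac{3 + E}{4 \left(4 + m\right)}$)
$f{\left(g \right)} = \frac{32 + 32 g^{2}}{4 \left(4 + 4 g^{2}\right)}$ ($f{\left(g \right)} = \frac{29 - -3 + 8 \cdot 4 g^{2}}{4 \left(4 + 4 g^{2}\right)} = \frac{29 + 3 + 32 g^{2}}{4 \left(4 + 4 g^{2}\right)} = \frac{32 + 32 g^{2}}{4 \left(4 + 4 g^{2}\right)}$)
$\left(f{\left(1 \right)} + 9\right) \left(-48\right) = \left(2 + 9\right) \left(-48\right) = 11 \left(-48\right) = -528$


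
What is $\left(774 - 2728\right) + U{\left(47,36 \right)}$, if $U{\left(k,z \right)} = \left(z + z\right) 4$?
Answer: $-1666$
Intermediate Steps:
$U{\left(k,z \right)} = 8 z$ ($U{\left(k,z \right)} = 2 z 4 = 8 z$)
$\left(774 - 2728\right) + U{\left(47,36 \right)} = \left(774 - 2728\right) + 8 \cdot 36 = -1954 + 288 = -1666$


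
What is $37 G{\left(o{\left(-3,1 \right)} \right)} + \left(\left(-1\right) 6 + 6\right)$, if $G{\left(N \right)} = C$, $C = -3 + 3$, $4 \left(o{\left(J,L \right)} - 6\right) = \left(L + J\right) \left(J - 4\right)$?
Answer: $0$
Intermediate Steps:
$o{\left(J,L \right)} = 6 + \frac{\left(-4 + J\right) \left(J + L\right)}{4}$ ($o{\left(J,L \right)} = 6 + \frac{\left(L + J\right) \left(J - 4\right)}{4} = 6 + \frac{\left(J + L\right) \left(-4 + J\right)}{4} = 6 + \frac{\left(-4 + J\right) \left(J + L\right)}{4}$)
$C = 0$
$G{\left(N \right)} = 0$
$37 G{\left(o{\left(-3,1 \right)} \right)} + \left(\left(-1\right) 6 + 6\right) = 37 \cdot 0 + \left(\left(-1\right) 6 + 6\right) = 0 + \left(-6 + 6\right) = 0 + 0 = 0$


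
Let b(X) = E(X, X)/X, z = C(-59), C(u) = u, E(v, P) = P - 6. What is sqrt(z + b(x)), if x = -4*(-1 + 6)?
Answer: I*sqrt(5770)/10 ≈ 7.5961*I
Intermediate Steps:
E(v, P) = -6 + P
x = -20 (x = -4*5 = -20)
z = -59
b(X) = (-6 + X)/X
sqrt(z + b(x)) = sqrt(-59 + (-6 - 20)/(-20)) = sqrt(-59 - 1/20*(-26)) = sqrt(-59 + 13/10) = sqrt(-577/10) = I*sqrt(5770)/10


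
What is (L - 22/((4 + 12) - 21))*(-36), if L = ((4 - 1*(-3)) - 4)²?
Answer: -2412/5 ≈ -482.40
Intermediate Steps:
L = 9 (L = ((4 + 3) - 4)² = (7 - 4)² = 3² = 9)
(L - 22/((4 + 12) - 21))*(-36) = (9 - 22/((4 + 12) - 21))*(-36) = (9 - 22/(16 - 21))*(-36) = (9 - 22/(-5))*(-36) = (9 - 22*(-⅕))*(-36) = (9 + 22/5)*(-36) = (67/5)*(-36) = -2412/5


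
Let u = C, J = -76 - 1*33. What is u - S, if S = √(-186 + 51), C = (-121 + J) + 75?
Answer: -155 - 3*I*√15 ≈ -155.0 - 11.619*I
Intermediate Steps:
J = -109 (J = -76 - 33 = -109)
C = -155 (C = (-121 - 109) + 75 = -230 + 75 = -155)
u = -155
S = 3*I*√15 (S = √(-135) = 3*I*√15 ≈ 11.619*I)
u - S = -155 - 3*I*√15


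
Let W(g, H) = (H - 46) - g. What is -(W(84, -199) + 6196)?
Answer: -5867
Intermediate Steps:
W(g, H) = -46 + H - g (W(g, H) = (-46 + H) - g = -46 + H - g)
-(W(84, -199) + 6196) = -((-46 - 199 - 1*84) + 6196) = -((-46 - 199 - 84) + 6196) = -(-329 + 6196) = -1*5867 = -5867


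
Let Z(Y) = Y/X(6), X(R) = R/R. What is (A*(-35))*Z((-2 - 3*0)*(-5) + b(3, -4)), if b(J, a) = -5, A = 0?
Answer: 0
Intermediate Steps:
X(R) = 1
Z(Y) = Y (Z(Y) = Y/1 = Y*1 = Y)
(A*(-35))*Z((-2 - 3*0)*(-5) + b(3, -4)) = (0*(-35))*((-2 - 3*0)*(-5) - 5) = 0*((-2 + 0)*(-5) - 5) = 0*(-2*(-5) - 5) = 0*(10 - 5) = 0*5 = 0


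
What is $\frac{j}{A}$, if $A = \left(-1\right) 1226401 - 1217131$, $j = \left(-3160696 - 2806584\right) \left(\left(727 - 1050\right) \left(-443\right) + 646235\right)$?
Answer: $\frac{1177529329680}{610883} \approx 1.9276 \cdot 10^{6}$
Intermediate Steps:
$j = -4710117318720$ ($j = - 5967280 \left(\left(-323\right) \left(-443\right) + 646235\right) = - 5967280 \left(143089 + 646235\right) = \left(-5967280\right) 789324 = -4710117318720$)
$A = -2443532$ ($A = -1226401 - 1217131 = -2443532$)
$\frac{j}{A} = - \frac{4710117318720}{-2443532} = \left(-4710117318720\right) \left(- \frac{1}{2443532}\right) = \frac{1177529329680}{610883}$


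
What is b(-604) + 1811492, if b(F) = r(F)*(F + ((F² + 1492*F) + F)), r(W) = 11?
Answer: -4101668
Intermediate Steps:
b(F) = 11*F² + 16434*F (b(F) = 11*(F + ((F² + 1492*F) + F)) = 11*(F + (F² + 1493*F)) = 11*(F² + 1494*F) = 11*F² + 16434*F)
b(-604) + 1811492 = 11*(-604)*(1494 - 604) + 1811492 = 11*(-604)*890 + 1811492 = -5913160 + 1811492 = -4101668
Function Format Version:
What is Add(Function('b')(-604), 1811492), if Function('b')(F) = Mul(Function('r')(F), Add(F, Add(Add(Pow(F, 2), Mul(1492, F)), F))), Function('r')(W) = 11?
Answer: -4101668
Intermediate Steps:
Function('b')(F) = Add(Mul(11, Pow(F, 2)), Mul(16434, F)) (Function('b')(F) = Mul(11, Add(F, Add(Add(Pow(F, 2), Mul(1492, F)), F))) = Mul(11, Add(F, Add(Pow(F, 2), Mul(1493, F)))) = Mul(11, Add(Pow(F, 2), Mul(1494, F))) = Add(Mul(11, Pow(F, 2)), Mul(16434, F)))
Add(Function('b')(-604), 1811492) = Add(Mul(11, -604, Add(1494, -604)), 1811492) = Add(Mul(11, -604, 890), 1811492) = Add(-5913160, 1811492) = -4101668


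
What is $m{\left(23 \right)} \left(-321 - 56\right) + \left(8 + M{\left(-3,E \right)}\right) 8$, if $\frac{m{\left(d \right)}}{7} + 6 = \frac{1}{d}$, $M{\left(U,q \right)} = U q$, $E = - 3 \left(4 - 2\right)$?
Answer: $\frac{366327}{23} \approx 15927.0$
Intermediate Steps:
$E = -6$ ($E = - 3 \left(4 - 2\right) = \left(-3\right) 2 = -6$)
$m{\left(d \right)} = -42 + \frac{7}{d}$
$m{\left(23 \right)} \left(-321 - 56\right) + \left(8 + M{\left(-3,E \right)}\right) 8 = \left(-42 + \frac{7}{23}\right) \left(-321 - 56\right) + \left(8 - -18\right) 8 = \left(-42 + 7 \cdot \frac{1}{23}\right) \left(-321 - 56\right) + \left(8 + 18\right) 8 = \left(-42 + \frac{7}{23}\right) \left(-377\right) + 26 \cdot 8 = \left(- \frac{959}{23}\right) \left(-377\right) + 208 = \frac{361543}{23} + 208 = \frac{366327}{23}$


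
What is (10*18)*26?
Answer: 4680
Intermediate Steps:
(10*18)*26 = 180*26 = 4680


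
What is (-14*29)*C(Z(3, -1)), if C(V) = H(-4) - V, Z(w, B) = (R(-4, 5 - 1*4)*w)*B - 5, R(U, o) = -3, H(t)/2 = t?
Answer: 4872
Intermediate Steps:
H(t) = 2*t
Z(w, B) = -5 - 3*B*w (Z(w, B) = (-3*w)*B - 5 = -3*B*w - 5 = -5 - 3*B*w)
C(V) = -8 - V (C(V) = 2*(-4) - V = -8 - V)
(-14*29)*C(Z(3, -1)) = (-14*29)*(-8 - (-5 - 3*(-1)*3)) = -406*(-8 - (-5 + 9)) = -406*(-8 - 1*4) = -406*(-8 - 4) = -406*(-12) = 4872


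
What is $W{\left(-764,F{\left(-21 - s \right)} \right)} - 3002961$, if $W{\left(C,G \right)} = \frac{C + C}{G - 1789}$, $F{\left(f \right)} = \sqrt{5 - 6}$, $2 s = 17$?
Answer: $- \frac{4805520006025}{1600261} + \frac{764 i}{1600261} \approx -3.003 \cdot 10^{6} + 0.00047742 i$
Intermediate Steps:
$s = \frac{17}{2}$ ($s = \frac{1}{2} \cdot 17 = \frac{17}{2} \approx 8.5$)
$F{\left(f \right)} = i$ ($F{\left(f \right)} = \sqrt{-1} = i$)
$W{\left(C,G \right)} = \frac{2 C}{-1789 + G}$
$W{\left(-764,F{\left(-21 - s \right)} \right)} - 3002961 = 2 \left(-764\right) \frac{1}{-1789 + i} - 3002961 = 2 \left(-764\right) \frac{-1789 - i}{3200522} - 3002961 = \left(\frac{1366796}{1600261} + \frac{764 i}{1600261}\right) - 3002961 = - \frac{4805520006025}{1600261} + \frac{764 i}{1600261}$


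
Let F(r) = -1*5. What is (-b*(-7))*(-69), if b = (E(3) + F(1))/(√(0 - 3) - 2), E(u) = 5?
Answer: 0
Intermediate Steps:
F(r) = -5
b = 0 (b = (5 - 5)/(√(0 - 3) - 2) = 0/(√(-3) - 2) = 0/(I*√3 - 2) = 0/(-2 + I*√3) = 0)
(-b*(-7))*(-69) = (-1*0*(-7))*(-69) = (0*(-7))*(-69) = 0*(-69) = 0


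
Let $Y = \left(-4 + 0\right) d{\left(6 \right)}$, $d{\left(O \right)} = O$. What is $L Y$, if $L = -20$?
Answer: $480$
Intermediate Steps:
$Y = -24$ ($Y = \left(-4 + 0\right) 6 = \left(-4\right) 6 = -24$)
$L Y = \left(-20\right) \left(-24\right) = 480$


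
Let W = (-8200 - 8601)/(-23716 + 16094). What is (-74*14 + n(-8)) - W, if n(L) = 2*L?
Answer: -8035145/7622 ≈ -1054.2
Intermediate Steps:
W = 16801/7622 (W = -16801/(-7622) = -16801*(-1/7622) = 16801/7622 ≈ 2.2043)
(-74*14 + n(-8)) - W = (-74*14 + 2*(-8)) - 1*16801/7622 = (-1036 - 16) - 16801/7622 = -1052 - 16801/7622 = -8035145/7622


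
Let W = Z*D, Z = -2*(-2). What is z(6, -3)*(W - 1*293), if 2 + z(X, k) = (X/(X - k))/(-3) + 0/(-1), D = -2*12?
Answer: 7780/9 ≈ 864.44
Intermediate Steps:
D = -24
Z = 4
z(X, k) = -2 - X/(3*(X - k)) (z(X, k) = -2 + ((X/(X - k))/(-3) + 0/(-1)) = -2 + ((X/(X - k))*(-⅓) + 0*(-1)) = -2 + (-X/(3*(X - k)) + 0) = -2 - X/(3*(X - k)))
W = -96 (W = 4*(-24) = -96)
z(6, -3)*(W - 1*293) = ((2*(-3) - 7/3*6)/(6 - 1*(-3)))*(-96 - 1*293) = ((-6 - 14)/(6 + 3))*(-96 - 293) = (-20/9)*(-389) = ((⅑)*(-20))*(-389) = -20/9*(-389) = 7780/9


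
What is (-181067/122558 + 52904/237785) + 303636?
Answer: 8848661600644917/29142454030 ≈ 3.0363e+5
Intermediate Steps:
(-181067/122558 + 52904/237785) + 303636 = -36571208163/29142454030 + 303636 = 8848661600644917/29142454030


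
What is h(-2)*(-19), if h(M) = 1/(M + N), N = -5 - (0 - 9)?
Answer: -19/2 ≈ -9.5000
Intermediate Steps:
N = 4 (N = -5 - 1*(-9) = -5 + 9 = 4)
h(M) = 1/(4 + M) (h(M) = 1/(M + 4) = 1/(4 + M))
h(-2)*(-19) = -19/(4 - 2) = -19/2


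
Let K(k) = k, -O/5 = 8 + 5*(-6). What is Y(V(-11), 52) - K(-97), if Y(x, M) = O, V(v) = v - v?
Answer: 207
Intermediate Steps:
O = 110 (O = -5*(8 + 5*(-6)) = -5*(8 - 30) = -5*(-22) = 110)
V(v) = 0
Y(x, M) = 110
Y(V(-11), 52) - K(-97) = 110 - 1*(-97) = 110 + 97 = 207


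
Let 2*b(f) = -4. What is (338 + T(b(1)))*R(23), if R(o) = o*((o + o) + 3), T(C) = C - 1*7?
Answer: 370783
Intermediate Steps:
b(f) = -2 (b(f) = (1/2)*(-4) = -2)
T(C) = -7 + C (T(C) = C - 7 = -7 + C)
R(o) = o*(3 + 2*o) (R(o) = o*(2*o + 3) = o*(3 + 2*o))
(338 + T(b(1)))*R(23) = (338 + (-7 - 2))*(23*(3 + 2*23)) = (338 - 9)*(23*(3 + 46)) = 329*(23*49) = 329*1127 = 370783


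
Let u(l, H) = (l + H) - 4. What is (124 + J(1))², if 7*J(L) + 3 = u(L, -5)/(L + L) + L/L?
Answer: 743044/49 ≈ 15164.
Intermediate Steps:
u(l, H) = -4 + H + l (u(l, H) = (H + l) - 4 = -4 + H + l)
J(L) = -2/7 + (-9 + L)/(14*L) (J(L) = -3/7 + ((-4 - 5 + L)/(L + L) + L/L)/7 = -3/7 + ((-9 + L)/((2*L)) + 1)/7 = -3/7 + ((-9 + L)*(1/(2*L)) + 1)/7 = -3/7 + ((-9 + L)/(2*L) + 1)/7 = -3/7 + (1 + (-9 + L)/(2*L))/7 = -3/7 + (⅐ + (-9 + L)/(14*L)) = -2/7 + (-9 + L)/(14*L))
(124 + J(1))² = (124 + (3/14)*(-3 - 1*1)/1)² = (124 + (3/14)*1*(-3 - 1))² = (124 + (3/14)*1*(-4))² = (124 - 6/7)² = (862/7)² = 743044/49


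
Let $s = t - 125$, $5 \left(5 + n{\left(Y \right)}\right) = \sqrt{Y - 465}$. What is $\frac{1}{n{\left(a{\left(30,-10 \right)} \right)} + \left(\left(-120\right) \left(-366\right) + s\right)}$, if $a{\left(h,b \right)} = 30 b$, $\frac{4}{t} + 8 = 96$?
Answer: $\frac{35323970}{1546838276619} - \frac{484 i \sqrt{85}}{1546838276619} \approx 2.2836 \cdot 10^{-5} - 2.8848 \cdot 10^{-9} i$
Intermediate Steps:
$t = \frac{1}{22}$ ($t = \frac{4}{-8 + 96} = \frac{4}{88} = 4 \cdot \frac{1}{88} = \frac{1}{22} \approx 0.045455$)
$n{\left(Y \right)} = -5 + \frac{\sqrt{-465 + Y}}{5}$ ($n{\left(Y \right)} = -5 + \frac{\sqrt{Y - 465}}{5} = -5 + \frac{\sqrt{-465 + Y}}{5}$)
$s = - \frac{2749}{22}$ ($s = \frac{1}{22} - 125 = - \frac{2749}{22} \approx -124.95$)
$\frac{1}{n{\left(a{\left(30,-10 \right)} \right)} + \left(\left(-120\right) \left(-366\right) + s\right)} = \frac{1}{\left(-5 + \frac{\sqrt{-465 + 30 \left(-10\right)}}{5}\right) - - \frac{963491}{22}} = \frac{1}{\left(-5 + \frac{\sqrt{-465 - 300}}{5}\right) + \left(43920 - \frac{2749}{22}\right)} = \frac{1}{\left(-5 + \frac{\sqrt{-765}}{5}\right) + \frac{963491}{22}} = \frac{1}{\left(-5 + \frac{3 i \sqrt{85}}{5}\right) + \frac{963491}{22}} = \frac{1}{\frac{963381}{22} + \frac{3 i \sqrt{85}}{5}}$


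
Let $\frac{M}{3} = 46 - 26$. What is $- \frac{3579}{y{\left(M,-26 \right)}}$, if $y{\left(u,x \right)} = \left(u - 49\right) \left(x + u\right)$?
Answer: $- \frac{3579}{374} \approx -9.5695$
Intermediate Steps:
$M = 60$ ($M = 3 \left(46 - 26\right) = 3 \cdot 20 = 60$)
$y{\left(u,x \right)} = \left(-49 + u\right) \left(u + x\right)$
$- \frac{3579}{y{\left(M,-26 \right)}} = - \frac{3579}{60^{2} - 2940 - -1274 + 60 \left(-26\right)} = - \frac{3579}{3600 - 2940 + 1274 - 1560} = - \frac{3579}{374}$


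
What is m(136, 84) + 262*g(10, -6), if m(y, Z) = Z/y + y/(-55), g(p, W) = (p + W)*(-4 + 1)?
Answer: -5882749/1870 ≈ -3145.9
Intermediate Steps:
g(p, W) = -3*W - 3*p (g(p, W) = (W + p)*(-3) = -3*W - 3*p)
m(y, Z) = -y/55 + Z/y (m(y, Z) = Z/y + y*(-1/55) = Z/y - y/55 = -y/55 + Z/y)
m(136, 84) + 262*g(10, -6) = (-1/55*136 + 84/136) + 262*(-3*(-6) - 3*10) = (-136/55 + 84*(1/136)) + 262*(18 - 30) = (-136/55 + 21/34) + 262*(-12) = -3469/1870 - 3144 = -5882749/1870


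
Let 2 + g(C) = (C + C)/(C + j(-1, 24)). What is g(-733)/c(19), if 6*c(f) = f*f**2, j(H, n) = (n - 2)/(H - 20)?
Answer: -264/105731485 ≈ -2.4969e-6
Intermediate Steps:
j(H, n) = (-2 + n)/(-20 + H)
c(f) = f**3/6 (c(f) = (f*f**2)/6 = f**3/6)
g(C) = -2 + 2*C/(-22/21 + C) (g(C) = -2 + (C + C)/(C + (-2 + 24)/(-20 - 1)) = -2 + (2*C)/(C + 22/(-21)) = -2 + (2*C)/(C - 1/21*22) = -2 + (2*C)/(C - 22/21) = -2 + (2*C)/(-22/21 + C) = -2 + 2*C/(-22/21 + C))
g(-733)/c(19) = (44/(-22 + 21*(-733)))/(((1/6)*19**3)) = (44/(-22 - 15393))/(((1/6)*6859)) = (44/(-15415))/(6859/6) = (44*(-1/15415))*(6/6859) = -44/15415*6/6859 = -264/105731485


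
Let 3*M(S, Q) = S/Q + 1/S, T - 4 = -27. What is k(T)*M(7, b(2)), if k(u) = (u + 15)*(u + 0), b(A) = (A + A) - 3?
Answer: 9200/21 ≈ 438.10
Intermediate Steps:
b(A) = -3 + 2*A (b(A) = 2*A - 3 = -3 + 2*A)
T = -23 (T = 4 - 27 = -23)
M(S, Q) = 1/(3*S) + S/(3*Q) (M(S, Q) = (S/Q + 1/S)/3 = (1/S + S/Q)/3 = 1/(3*S) + S/(3*Q))
k(u) = u*(15 + u) (k(u) = (15 + u)*u = u*(15 + u))
k(T)*M(7, b(2)) = (-23*(15 - 23))*((⅓)*((-3 + 2*2) + 7²)/((-3 + 2*2)*7)) = (-23*(-8))*((⅓)*(⅐)*((-3 + 4) + 49)/(-3 + 4)) = 184*((⅓)*(⅐)*(1 + 49)/1) = 184*((⅓)*1*(⅐)*50) = 184*(50/21) = 9200/21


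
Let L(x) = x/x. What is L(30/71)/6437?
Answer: 1/6437 ≈ 0.00015535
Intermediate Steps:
L(x) = 1
L(30/71)/6437 = 1/6437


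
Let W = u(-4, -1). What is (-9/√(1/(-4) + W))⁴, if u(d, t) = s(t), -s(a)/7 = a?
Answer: 144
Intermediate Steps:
s(a) = -7*a
u(d, t) = -7*t
W = 7 (W = -7*(-1) = 7)
(-9/√(1/(-4) + W))⁴ = (-9/√(1/(-4) + 7))⁴ = (-9/√(-¼ + 7))⁴ = (-9*2*√3/9)⁴ = (-2*√3)⁴ = 144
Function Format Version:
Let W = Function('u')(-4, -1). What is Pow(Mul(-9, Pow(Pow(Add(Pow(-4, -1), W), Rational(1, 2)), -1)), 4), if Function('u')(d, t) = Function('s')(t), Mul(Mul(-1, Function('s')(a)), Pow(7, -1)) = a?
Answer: 144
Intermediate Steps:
Function('s')(a) = Mul(-7, a)
Function('u')(d, t) = Mul(-7, t)
W = 7 (W = Mul(-7, -1) = 7)
Pow(Mul(-9, Pow(Pow(Add(Pow(-4, -1), W), Rational(1, 2)), -1)), 4) = Pow(Mul(-9, Pow(Pow(Add(Pow(-4, -1), 7), Rational(1, 2)), -1)), 4) = Pow(Mul(-9, Pow(Pow(Add(Rational(-1, 4), 7), Rational(1, 2)), -1)), 4) = Pow(Mul(-9, Pow(Pow(Rational(27, 4), Rational(1, 2)), -1)), 4) = Pow(Mul(-9, Pow(Mul(Rational(3, 2), Pow(3, Rational(1, 2))), -1)), 4) = Pow(Mul(-9, Mul(Rational(2, 9), Pow(3, Rational(1, 2)))), 4) = Pow(Mul(-2, Pow(3, Rational(1, 2))), 4) = 144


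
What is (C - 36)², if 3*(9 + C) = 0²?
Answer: 2025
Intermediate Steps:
C = -9 (C = -9 + (⅓)*0² = -9 + (⅓)*0 = -9 + 0 = -9)
(C - 36)² = (-9 - 36)² = (-45)² = 2025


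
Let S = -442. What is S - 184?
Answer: -626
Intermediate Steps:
S - 184 = -442 - 184 = -626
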